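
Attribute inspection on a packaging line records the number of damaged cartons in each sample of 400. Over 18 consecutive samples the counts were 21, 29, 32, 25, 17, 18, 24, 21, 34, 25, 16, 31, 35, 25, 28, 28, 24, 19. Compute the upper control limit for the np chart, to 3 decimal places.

39.665

p̄ = Σdᵢ / (k·n) = 452 / (18 × 400) = 0.06278
UCL = np̄ + 3·√(np̄(1−p̄)) = 25.1111 + 3 × √(25.1111×0.93722) = 25.1111 + 3 × 4.8513 = 39.6649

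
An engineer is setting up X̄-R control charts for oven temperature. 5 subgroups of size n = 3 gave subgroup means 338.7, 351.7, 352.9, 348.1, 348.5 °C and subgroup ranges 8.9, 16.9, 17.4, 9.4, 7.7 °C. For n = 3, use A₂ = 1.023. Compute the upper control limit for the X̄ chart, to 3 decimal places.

360.317

X̄̄ = (338.7 + 351.7 + 352.9 + 348.1 + 348.5) / 5 = 1739.9000 / 5 = 347.9800
R̄ = (8.9 + 16.9 + 17.4 + 9.4 + 7.7) / 5 = 60.3000 / 5 = 12.0600
UCL = X̄̄ + A₂·R̄ = 347.9800 + 1.023 × 12.0600 = 360.3174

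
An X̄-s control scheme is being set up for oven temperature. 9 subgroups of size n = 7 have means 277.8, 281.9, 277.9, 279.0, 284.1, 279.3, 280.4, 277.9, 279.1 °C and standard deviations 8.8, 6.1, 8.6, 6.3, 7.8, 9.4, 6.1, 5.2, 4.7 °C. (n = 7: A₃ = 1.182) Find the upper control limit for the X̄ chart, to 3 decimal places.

X̄̄ = (277.8 + 281.9 + 277.9 + 279.0 + 284.1 + 279.3 + 280.4 + 277.9 + 279.1) / 9 = 279.7111
s̄ = (8.8 + 6.1 + 8.6 + 6.3 + 7.8 + 9.4 + 6.1 + 5.2 + 4.7) / 9 = 7.0000
UCL = X̄̄ + A₃·s̄ = 279.7111 + 1.182 × 7.0000 = 287.9851

287.985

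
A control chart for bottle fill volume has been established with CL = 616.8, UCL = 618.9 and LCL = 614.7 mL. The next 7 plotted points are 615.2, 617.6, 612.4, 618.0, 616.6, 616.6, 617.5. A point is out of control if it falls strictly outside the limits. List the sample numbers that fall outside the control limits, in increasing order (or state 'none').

3

Compare each point to [614.7, 618.9]: sample 3 = 612.4 < LCL.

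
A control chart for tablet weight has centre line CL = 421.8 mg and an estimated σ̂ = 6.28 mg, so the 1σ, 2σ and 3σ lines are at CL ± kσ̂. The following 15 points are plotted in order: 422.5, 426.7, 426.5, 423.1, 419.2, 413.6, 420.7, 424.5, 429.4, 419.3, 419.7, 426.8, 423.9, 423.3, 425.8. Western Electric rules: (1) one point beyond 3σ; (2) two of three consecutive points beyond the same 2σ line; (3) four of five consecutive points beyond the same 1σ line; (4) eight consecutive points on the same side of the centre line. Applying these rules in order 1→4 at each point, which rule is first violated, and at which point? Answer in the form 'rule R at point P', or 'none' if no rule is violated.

Zone of each point (C = within 1σ̂, B = 1σ̂–2σ̂, A = 2σ̂–3σ̂, * = beyond 3σ̂; sign = side of CL): 1:+C, 2:+C, 3:+C, 4:+C, 5:-C, 6:-B, 7:-C, 8:+C, 9:+B, 10:-C, 11:-C, 12:+C, 13:+C, 14:+C, 15:+C
No rule fires across all 15 points.

none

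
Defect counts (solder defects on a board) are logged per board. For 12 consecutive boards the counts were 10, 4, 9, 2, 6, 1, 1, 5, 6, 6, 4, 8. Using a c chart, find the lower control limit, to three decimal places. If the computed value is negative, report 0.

c̄ = (10 + 4 + 9 + 2 + 6 + 1 + 1 + 5 + 6 + 6 + 4 + 8) / 12 = 62 / 12 = 5.1667
LCL = c̄ − 3√c̄ = 5.1667 − 3 × 2.2730 = -1.6524 → 0 (cannot be negative)

0.000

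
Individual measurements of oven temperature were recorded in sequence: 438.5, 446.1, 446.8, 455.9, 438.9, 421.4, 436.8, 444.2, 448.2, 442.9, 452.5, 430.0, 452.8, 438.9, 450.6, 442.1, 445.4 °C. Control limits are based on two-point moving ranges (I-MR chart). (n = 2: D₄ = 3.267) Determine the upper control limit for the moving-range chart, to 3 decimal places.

35.998

Moving ranges: 7.6, 0.7, 9.1, 17.0, 17.5, 15.4, 7.4, 4.0, 5.3, 9.6, 22.5, 22.8, 13.9, 11.7, 8.5, 3.3; M̄R̄ = 176.3000 / 16 = 11.0188
UCL_MR = D₄·M̄R̄ = 3.267 × 11.0188 = 35.9983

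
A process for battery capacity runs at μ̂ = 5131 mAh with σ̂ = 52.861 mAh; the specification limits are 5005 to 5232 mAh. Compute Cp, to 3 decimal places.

Cp = (USL − LSL) / (6σ̂) = (5232 − 5005) / (6 × 52.861) = 227.0000 / 317.1660 = 0.7157

0.716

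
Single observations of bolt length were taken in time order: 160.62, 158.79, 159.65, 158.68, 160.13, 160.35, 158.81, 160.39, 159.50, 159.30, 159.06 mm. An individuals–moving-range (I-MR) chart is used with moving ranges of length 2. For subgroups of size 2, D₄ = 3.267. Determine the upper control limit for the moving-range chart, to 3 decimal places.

3.195

Moving ranges: 1.83, 0.86, 0.97, 1.45, 0.22, 1.54, 1.58, 0.89, 0.20, 0.24; M̄R̄ = 9.7800 / 10 = 0.9780
UCL_MR = D₄·M̄R̄ = 3.267 × 0.9780 = 3.1951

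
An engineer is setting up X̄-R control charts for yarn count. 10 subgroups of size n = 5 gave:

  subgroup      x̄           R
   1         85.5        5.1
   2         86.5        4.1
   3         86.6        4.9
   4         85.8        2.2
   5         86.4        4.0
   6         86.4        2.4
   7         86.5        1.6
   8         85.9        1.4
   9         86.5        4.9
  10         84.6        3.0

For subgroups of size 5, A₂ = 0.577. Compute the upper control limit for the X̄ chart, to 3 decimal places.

88.009

X̄̄ = (85.5 + 86.5 + 86.6 + 85.8 + 86.4 + 86.4 + 86.5 + 85.9 + 86.5 + 84.6) / 10 = 860.7000 / 10 = 86.0700
R̄ = (5.1 + 4.1 + 4.9 + 2.2 + 4.0 + 2.4 + 1.6 + 1.4 + 4.9 + 3.0) / 10 = 33.6000 / 10 = 3.3600
UCL = X̄̄ + A₂·R̄ = 86.0700 + 0.577 × 3.3600 = 88.0087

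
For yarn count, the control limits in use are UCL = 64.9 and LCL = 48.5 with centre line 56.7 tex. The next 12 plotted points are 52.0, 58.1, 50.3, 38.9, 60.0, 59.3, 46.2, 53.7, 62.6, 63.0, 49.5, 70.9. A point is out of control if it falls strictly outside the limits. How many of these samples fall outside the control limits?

Compare each point to [48.5, 64.9]: sample 4 = 38.9 < LCL; sample 7 = 46.2 < LCL; sample 12 = 70.9 > UCL.

3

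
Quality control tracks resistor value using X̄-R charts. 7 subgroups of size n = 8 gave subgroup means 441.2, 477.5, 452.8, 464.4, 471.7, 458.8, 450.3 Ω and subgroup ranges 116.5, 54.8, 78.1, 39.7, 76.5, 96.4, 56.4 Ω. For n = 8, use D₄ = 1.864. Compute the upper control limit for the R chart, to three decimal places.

R̄ = (116.5 + 54.8 + 78.1 + 39.7 + 76.5 + 96.4 + 56.4) / 7 = 518.4000 / 7 = 74.0571
UCL_R = D₄·R̄ = 1.864 × 74.0571 = 138.0425

138.043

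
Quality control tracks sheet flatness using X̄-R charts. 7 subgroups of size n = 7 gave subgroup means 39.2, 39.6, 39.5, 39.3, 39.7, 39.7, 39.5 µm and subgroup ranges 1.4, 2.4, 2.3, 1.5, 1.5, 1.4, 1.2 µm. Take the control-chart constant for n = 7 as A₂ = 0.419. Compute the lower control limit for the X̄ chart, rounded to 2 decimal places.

38.80

X̄̄ = (39.2 + 39.6 + 39.5 + 39.3 + 39.7 + 39.7 + 39.5) / 7 = 276.5000 / 7 = 39.5000
R̄ = (1.4 + 2.4 + 2.3 + 1.5 + 1.5 + 1.4 + 1.2) / 7 = 11.7000 / 7 = 1.6714
LCL = X̄̄ − A₂·R̄ = 39.5000 − 0.419 × 1.6714 = 38.7997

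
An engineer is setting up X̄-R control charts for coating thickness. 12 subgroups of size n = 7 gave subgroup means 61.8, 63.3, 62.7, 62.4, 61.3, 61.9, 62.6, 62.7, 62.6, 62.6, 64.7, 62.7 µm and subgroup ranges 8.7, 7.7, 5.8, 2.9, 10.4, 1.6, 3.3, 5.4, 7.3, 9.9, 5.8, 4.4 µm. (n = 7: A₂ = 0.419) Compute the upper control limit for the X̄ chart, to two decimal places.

X̄̄ = (61.8 + 63.3 + 62.7 + 62.4 + 61.3 + 61.9 + 62.6 + 62.7 + 62.6 + 62.6 + 64.7 + 62.7) / 12 = 751.3000 / 12 = 62.6083
R̄ = (8.7 + 7.7 + 5.8 + 2.9 + 10.4 + 1.6 + 3.3 + 5.4 + 7.3 + 9.9 + 5.8 + 4.4) / 12 = 73.2000 / 12 = 6.1000
UCL = X̄̄ + A₂·R̄ = 62.6083 + 0.419 × 6.1000 = 65.1642

65.16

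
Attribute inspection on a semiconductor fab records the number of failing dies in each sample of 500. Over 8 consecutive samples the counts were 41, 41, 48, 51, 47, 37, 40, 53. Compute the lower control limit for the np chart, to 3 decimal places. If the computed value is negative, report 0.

25.600

p̄ = Σdᵢ / (k·n) = 358 / (8 × 500) = 0.08950
LCL = np̄ − 3·√(np̄(1−p̄)) = 44.7500 − 3 × 6.3832 = 25.6005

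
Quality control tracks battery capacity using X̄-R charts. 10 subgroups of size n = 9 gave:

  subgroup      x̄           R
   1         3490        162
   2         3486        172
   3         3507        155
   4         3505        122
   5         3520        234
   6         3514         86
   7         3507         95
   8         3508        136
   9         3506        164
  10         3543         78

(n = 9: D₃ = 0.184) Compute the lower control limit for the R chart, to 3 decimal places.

25.834

R̄ = (162 + 172 + 155 + 122 + 234 + 86 + 95 + 136 + 164 + 78) / 10 = 1404.0000 / 10 = 140.4000
LCL_R = D₃·R̄ = 0.184 × 140.4000 = 25.8336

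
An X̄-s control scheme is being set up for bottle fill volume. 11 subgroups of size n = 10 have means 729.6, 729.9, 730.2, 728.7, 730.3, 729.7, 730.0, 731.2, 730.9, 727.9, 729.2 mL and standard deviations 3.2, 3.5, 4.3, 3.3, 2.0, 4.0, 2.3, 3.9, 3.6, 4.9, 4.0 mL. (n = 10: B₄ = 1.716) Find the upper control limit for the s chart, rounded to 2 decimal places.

s̄ = (3.2 + 3.5 + 4.3 + 3.3 + 2.0 + 4.0 + 2.3 + 3.9 + 3.6 + 4.9 + 4.0) / 11 = 3.5455
UCL_s = B₄·s̄ = 1.716 × 3.5455 = 6.0840

6.08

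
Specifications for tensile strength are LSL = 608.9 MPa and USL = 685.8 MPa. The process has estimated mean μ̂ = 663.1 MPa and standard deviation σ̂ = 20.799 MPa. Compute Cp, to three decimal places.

Cp = (USL − LSL) / (6σ̂) = (685.8 − 608.9) / (6 × 20.799) = 76.9000 / 124.7940 = 0.6162

0.616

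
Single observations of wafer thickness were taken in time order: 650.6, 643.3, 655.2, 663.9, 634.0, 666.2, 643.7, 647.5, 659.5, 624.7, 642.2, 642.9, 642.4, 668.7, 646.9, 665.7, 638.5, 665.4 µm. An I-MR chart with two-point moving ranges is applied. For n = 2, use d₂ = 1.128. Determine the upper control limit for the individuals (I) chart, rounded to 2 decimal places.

X̄ = (650.6 + 643.3 + 655.2 + 663.9 + 634.0 + 666.2 + 643.7 + 647.5 + 659.5 + 624.7 + 642.2 + 642.9 + 642.4 + 668.7 + 646.9 + 665.7 + 638.5 + 665.4) / 18 = 650.0722
Moving ranges: 7.3, 11.9, 8.7, 29.9, 32.2, 22.5, 3.8, 12.0, 34.8, 17.5, 0.7, 0.5, 26.3, 21.8, 18.8, 27.2, 26.9; M̄R̄ = 302.8000 / 17 = 17.8118
UCL = X̄ + 3·M̄R̄/d₂ = 650.0722 + 3 × 17.8118 / 1.128 = 697.4439

697.44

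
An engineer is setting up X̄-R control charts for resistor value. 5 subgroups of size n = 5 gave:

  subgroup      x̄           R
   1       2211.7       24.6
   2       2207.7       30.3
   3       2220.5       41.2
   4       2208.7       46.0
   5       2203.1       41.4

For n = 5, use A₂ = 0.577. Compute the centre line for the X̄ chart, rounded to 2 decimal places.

2210.34

X̄̄ = (2211.7 + 2207.7 + 2220.5 + 2208.7 + 2203.1) / 5 = 11051.7000 / 5 = 2210.3400
CL = X̄̄ = 2210.3400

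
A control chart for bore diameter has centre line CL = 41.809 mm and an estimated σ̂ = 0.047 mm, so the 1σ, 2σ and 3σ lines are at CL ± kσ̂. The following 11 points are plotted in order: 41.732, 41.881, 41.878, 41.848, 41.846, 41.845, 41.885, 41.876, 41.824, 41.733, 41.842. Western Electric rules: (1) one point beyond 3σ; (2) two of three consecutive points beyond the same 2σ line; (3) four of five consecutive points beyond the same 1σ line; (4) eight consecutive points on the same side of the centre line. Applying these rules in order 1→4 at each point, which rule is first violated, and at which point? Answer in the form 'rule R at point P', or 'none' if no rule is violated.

rule 4 at point 9

Zone of each point (C = within 1σ̂, B = 1σ̂–2σ̂, A = 2σ̂–3σ̂, * = beyond 3σ̂; sign = side of CL): 1:-B, 2:+B, 3:+B, 4:+C, 5:+C, 6:+C, 7:+B, 8:+B, 9:+C, 10:-B, 11:+C
Rule 4 (eight consecutive points on the same side of the centre line) is satisfied at point 9.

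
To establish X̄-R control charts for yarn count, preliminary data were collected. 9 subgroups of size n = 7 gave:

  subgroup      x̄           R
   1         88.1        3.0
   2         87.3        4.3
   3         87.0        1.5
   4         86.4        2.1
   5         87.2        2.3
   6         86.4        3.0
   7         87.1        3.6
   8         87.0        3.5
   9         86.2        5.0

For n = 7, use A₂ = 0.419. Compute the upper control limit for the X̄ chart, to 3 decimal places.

88.284

X̄̄ = (88.1 + 87.3 + 87.0 + 86.4 + 87.2 + 86.4 + 87.1 + 87.0 + 86.2) / 9 = 782.7000 / 9 = 86.9667
R̄ = (3.0 + 4.3 + 1.5 + 2.1 + 2.3 + 3.0 + 3.6 + 3.5 + 5.0) / 9 = 28.3000 / 9 = 3.1444
UCL = X̄̄ + A₂·R̄ = 86.9667 + 0.419 × 3.1444 = 88.2842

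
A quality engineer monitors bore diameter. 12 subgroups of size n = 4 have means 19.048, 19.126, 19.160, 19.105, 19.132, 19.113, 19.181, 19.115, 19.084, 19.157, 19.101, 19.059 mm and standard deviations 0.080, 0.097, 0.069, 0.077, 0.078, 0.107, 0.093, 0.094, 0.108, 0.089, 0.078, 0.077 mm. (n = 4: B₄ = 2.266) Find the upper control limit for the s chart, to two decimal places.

0.20

s̄ = (0.080 + 0.097 + 0.069 + 0.077 + 0.078 + 0.107 + 0.093 + 0.094 + 0.108 + 0.089 + 0.078 + 0.077) / 12 = 0.0872
UCL_s = B₄·s̄ = 2.266 × 0.0872 = 0.1977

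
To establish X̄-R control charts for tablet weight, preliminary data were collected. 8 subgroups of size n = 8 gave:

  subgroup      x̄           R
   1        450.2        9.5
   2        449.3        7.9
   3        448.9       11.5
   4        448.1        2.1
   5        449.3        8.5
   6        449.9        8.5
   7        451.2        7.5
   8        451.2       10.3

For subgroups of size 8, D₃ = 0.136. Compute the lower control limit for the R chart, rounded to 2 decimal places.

1.12

R̄ = (9.5 + 7.9 + 11.5 + 2.1 + 8.5 + 8.5 + 7.5 + 10.3) / 8 = 65.8000 / 8 = 8.2250
LCL_R = D₃·R̄ = 0.136 × 8.2250 = 1.1186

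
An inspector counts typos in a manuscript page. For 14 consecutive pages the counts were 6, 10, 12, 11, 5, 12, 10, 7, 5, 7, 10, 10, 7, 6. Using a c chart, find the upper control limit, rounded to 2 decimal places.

c̄ = (6 + 10 + 12 + 11 + 5 + 12 + 10 + 7 + 5 + 7 + 10 + 10 + 7 + 6) / 14 = 118 / 14 = 8.4286
UCL = c̄ + 3√c̄ = 8.4286 + 3 × √8.4286 = 8.4286 + 3 × 2.9032 = 17.1382

17.14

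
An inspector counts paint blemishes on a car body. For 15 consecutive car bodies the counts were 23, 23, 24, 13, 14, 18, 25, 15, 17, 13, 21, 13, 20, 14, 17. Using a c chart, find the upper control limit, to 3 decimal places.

30.728

c̄ = (23 + 23 + 24 + 13 + 14 + 18 + 25 + 15 + 17 + 13 + 21 + 13 + 20 + 14 + 17) / 15 = 270 / 15 = 18.0000
UCL = c̄ + 3√c̄ = 18.0000 + 3 × √18.0000 = 18.0000 + 3 × 4.2426 = 30.7279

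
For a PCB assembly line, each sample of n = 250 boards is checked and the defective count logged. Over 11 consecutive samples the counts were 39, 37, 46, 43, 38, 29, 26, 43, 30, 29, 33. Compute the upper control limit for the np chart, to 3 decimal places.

p̄ = Σdᵢ / (k·n) = 393 / (11 × 250) = 0.14291
UCL = np̄ + 3·√(np̄(1−p̄)) = 35.7273 + 3 × √(35.7273×0.85709) = 35.7273 + 3 × 5.5337 = 52.3283

52.328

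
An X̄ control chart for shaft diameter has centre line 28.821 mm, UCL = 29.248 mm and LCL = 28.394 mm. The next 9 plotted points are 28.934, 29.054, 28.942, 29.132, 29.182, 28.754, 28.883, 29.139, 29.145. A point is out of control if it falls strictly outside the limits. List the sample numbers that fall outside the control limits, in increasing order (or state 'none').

none

All 9 points lie within [28.394, 29.248].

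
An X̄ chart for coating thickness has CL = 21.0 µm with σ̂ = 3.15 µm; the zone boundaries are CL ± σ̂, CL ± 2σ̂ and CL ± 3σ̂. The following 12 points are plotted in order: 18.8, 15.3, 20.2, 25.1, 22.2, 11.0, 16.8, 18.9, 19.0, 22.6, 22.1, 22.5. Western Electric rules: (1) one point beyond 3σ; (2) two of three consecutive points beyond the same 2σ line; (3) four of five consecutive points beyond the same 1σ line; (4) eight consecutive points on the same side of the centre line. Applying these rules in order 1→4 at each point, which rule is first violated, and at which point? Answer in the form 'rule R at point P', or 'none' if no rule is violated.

rule 1 at point 6

Zone of each point (C = within 1σ̂, B = 1σ̂–2σ̂, A = 2σ̂–3σ̂, * = beyond 3σ̂; sign = side of CL): 1:-C, 2:-B, 3:-C, 4:+B, 5:+C, 6:-*, 7:-B, 8:-C, 9:-C, 10:+C, 11:+C, 12:+C
Rule 1 (one point beyond the 3σ limits) is satisfied at point 6.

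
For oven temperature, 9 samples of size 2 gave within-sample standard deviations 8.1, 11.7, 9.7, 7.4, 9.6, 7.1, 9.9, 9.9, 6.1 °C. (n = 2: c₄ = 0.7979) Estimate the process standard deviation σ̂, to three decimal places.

s̄ = (8.1 + 11.7 + 9.7 + 7.4 + 9.6 + 7.1 + 9.9 + 9.9 + 6.1) / 9 = 8.8333
σ̂ = s̄ / c₄ = 8.8333 / 0.7979 = 11.0707

11.071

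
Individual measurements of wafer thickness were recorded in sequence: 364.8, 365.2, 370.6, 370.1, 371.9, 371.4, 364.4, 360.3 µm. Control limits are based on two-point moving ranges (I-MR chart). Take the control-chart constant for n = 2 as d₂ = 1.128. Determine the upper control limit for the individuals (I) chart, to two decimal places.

X̄ = (364.8 + 365.2 + 370.6 + 370.1 + 371.9 + 371.4 + 364.4 + 360.3) / 8 = 367.3375
Moving ranges: 0.4, 5.4, 0.5, 1.8, 0.5, 7.0, 4.1; M̄R̄ = 19.7000 / 7 = 2.8143
UCL = X̄ + 3·M̄R̄/d₂ = 367.3375 + 3 × 2.8143 / 1.128 = 374.8223

374.82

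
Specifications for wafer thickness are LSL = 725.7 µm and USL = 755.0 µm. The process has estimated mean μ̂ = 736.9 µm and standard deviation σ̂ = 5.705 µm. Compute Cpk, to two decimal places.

0.65

Cpu = (USL − μ̂) / (3σ̂) = (755.0 − 736.9) / (3 × 5.705) = 1.0576; Cpl = (μ̂ − LSL) / (3σ̂) = (736.9 − 725.7) / (3 × 5.705) = 0.6544; Cpk = min(Cpu, Cpl) = 0.6544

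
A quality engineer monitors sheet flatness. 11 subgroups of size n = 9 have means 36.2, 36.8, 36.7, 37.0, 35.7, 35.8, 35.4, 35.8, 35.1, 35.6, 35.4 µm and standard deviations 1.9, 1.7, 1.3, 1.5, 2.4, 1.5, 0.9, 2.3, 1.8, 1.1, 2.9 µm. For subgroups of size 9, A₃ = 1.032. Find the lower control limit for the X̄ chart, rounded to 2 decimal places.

34.14

X̄̄ = (36.2 + 36.8 + 36.7 + 37.0 + 35.7 + 35.8 + 35.4 + 35.8 + 35.1 + 35.6 + 35.4) / 11 = 35.9545
s̄ = (1.9 + 1.7 + 1.3 + 1.5 + 2.4 + 1.5 + 0.9 + 2.3 + 1.8 + 1.1 + 2.9) / 11 = 1.7545
LCL = X̄̄ − A₃·s̄ = 35.9545 − 1.032 × 1.7545 = 34.1439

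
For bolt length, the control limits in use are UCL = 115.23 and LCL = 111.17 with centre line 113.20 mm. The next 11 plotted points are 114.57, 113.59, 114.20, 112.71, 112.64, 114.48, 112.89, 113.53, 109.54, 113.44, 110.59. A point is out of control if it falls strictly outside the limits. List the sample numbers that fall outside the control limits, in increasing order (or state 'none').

9, 11

Compare each point to [111.17, 115.23]: sample 9 = 109.54 < LCL; sample 11 = 110.59 < LCL.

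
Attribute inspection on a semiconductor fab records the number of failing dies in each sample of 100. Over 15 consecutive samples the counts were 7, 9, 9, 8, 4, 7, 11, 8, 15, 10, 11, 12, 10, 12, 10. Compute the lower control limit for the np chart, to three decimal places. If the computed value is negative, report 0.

p̄ = Σdᵢ / (k·n) = 143 / (15 × 100) = 0.09533
LCL = np̄ − 3·√(np̄(1−p̄)) = 9.5333 − 3 × 2.9367 = 0.7231

0.723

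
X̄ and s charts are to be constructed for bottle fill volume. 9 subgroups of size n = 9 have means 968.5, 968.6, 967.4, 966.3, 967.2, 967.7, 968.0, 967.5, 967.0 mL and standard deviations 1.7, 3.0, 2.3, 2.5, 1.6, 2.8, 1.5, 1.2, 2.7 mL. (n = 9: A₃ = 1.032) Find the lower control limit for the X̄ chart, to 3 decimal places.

965.365

X̄̄ = (968.5 + 968.6 + 967.4 + 966.3 + 967.2 + 967.7 + 968.0 + 967.5 + 967.0) / 9 = 967.5778
s̄ = (1.7 + 3.0 + 2.3 + 2.5 + 1.6 + 2.8 + 1.5 + 1.2 + 2.7) / 9 = 2.1444
LCL = X̄̄ − A₃·s̄ = 967.5778 − 1.032 × 2.1444 = 965.3647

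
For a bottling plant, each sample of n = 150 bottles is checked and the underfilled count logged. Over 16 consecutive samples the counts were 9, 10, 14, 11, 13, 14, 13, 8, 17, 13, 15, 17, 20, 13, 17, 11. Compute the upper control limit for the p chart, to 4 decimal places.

p̄ = Σdᵢ / (k·n) = 215 / (16 × 150) = 0.08958
UCL = p̄ + 3·√(p̄(1−p̄)/n) = 0.08958 + 3 × √(0.08958×0.91042/150) = 0.08958 + 3 × 0.02332 = 0.15954

0.1595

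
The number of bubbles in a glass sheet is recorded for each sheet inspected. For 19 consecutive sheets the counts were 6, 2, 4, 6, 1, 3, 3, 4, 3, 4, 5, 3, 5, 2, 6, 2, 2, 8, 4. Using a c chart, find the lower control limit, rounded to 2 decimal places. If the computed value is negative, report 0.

0.00

c̄ = (6 + 2 + 4 + 6 + 1 + 3 + 3 + 4 + 3 + 4 + 5 + 3 + 5 + 2 + 6 + 2 + 2 + 8 + 4) / 19 = 73 / 19 = 3.8421
LCL = c̄ − 3√c̄ = 3.8421 − 3 × 1.9601 = -2.0383 → 0 (cannot be negative)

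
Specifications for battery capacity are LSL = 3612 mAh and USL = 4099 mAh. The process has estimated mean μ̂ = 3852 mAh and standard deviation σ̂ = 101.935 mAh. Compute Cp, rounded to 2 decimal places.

Cp = (USL − LSL) / (6σ̂) = (4099 − 3612) / (6 × 101.935) = 487.0000 / 611.6100 = 0.7963

0.80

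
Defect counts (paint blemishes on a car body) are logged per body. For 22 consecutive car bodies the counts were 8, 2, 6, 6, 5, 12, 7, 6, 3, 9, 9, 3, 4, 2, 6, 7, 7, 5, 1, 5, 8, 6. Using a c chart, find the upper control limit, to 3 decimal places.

c̄ = (8 + 2 + 6 + 6 + 5 + 12 + 7 + 6 + 3 + 9 + 9 + 3 + 4 + 2 + 6 + 7 + 7 + 5 + 1 + 5 + 8 + 6) / 22 = 127 / 22 = 5.7727
UCL = c̄ + 3√c̄ = 5.7727 + 3 × √5.7727 = 5.7727 + 3 × 2.4027 = 12.9807

12.981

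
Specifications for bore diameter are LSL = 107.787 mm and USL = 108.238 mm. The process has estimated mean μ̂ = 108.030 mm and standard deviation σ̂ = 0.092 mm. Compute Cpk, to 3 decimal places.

Cpu = (USL − μ̂) / (3σ̂) = (108.238 − 108.030) / (3 × 0.092) = 0.7536; Cpl = (μ̂ − LSL) / (3σ̂) = (108.030 − 107.787) / (3 × 0.092) = 0.8804; Cpk = min(Cpu, Cpl) = 0.7536

0.754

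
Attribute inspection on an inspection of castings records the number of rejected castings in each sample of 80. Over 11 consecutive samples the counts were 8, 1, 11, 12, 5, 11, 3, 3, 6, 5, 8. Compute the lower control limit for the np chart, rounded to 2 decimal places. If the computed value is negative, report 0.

p̄ = Σdᵢ / (k·n) = 73 / (11 × 80) = 0.08295
LCL = np̄ − 3·√(np̄(1−p̄)) = 6.6364 − 3 × 2.4670 = -0.7645 → 0 (negative, so LCL = 0)

0.00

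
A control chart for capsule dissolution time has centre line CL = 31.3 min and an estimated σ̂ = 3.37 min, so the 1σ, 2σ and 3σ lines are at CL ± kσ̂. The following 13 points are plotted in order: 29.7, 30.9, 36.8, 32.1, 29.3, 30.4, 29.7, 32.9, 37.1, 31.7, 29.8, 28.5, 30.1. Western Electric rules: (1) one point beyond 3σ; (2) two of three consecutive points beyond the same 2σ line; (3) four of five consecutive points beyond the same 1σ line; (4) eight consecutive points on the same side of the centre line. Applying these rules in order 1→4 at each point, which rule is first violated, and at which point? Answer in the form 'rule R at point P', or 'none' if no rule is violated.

none

Zone of each point (C = within 1σ̂, B = 1σ̂–2σ̂, A = 2σ̂–3σ̂, * = beyond 3σ̂; sign = side of CL): 1:-C, 2:-C, 3:+B, 4:+C, 5:-C, 6:-C, 7:-C, 8:+C, 9:+B, 10:+C, 11:-C, 12:-C, 13:-C
No rule fires across all 13 points.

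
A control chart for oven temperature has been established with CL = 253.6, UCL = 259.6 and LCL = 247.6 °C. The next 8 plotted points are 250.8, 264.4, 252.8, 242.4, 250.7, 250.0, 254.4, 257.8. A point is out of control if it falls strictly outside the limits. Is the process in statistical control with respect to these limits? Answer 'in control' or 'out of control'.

Compare each point to [247.6, 259.6]: sample 2 = 264.4 > UCL; sample 4 = 242.4 < LCL.

out of control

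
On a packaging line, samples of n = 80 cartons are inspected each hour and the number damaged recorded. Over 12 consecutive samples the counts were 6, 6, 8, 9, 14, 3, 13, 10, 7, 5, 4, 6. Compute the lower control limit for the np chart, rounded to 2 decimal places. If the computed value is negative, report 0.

0.00

p̄ = Σdᵢ / (k·n) = 91 / (12 × 80) = 0.09479
LCL = np̄ − 3·√(np̄(1−p̄)) = 7.5833 − 3 × 2.6200 = -0.2767 → 0 (negative, so LCL = 0)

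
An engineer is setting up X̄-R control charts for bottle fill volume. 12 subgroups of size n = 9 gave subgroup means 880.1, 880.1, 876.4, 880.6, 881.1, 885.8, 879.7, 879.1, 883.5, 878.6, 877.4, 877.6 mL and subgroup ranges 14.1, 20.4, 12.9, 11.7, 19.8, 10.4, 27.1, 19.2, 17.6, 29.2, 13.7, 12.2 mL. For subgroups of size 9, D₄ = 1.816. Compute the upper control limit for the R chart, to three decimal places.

R̄ = (14.1 + 20.4 + 12.9 + 11.7 + 19.8 + 10.4 + 27.1 + 19.2 + 17.6 + 29.2 + 13.7 + 12.2) / 12 = 208.3000 / 12 = 17.3583
UCL_R = D₄·R̄ = 1.816 × 17.3583 = 31.5227

31.523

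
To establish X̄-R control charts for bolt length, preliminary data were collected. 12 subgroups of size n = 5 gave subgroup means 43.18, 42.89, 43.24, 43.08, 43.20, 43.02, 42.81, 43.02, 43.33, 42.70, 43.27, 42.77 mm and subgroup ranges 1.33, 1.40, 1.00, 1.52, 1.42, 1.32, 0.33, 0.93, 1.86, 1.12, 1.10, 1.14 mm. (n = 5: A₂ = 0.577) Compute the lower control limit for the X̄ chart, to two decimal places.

X̄̄ = (43.18 + 42.89 + 43.24 + 43.08 + 43.20 + 43.02 + 42.81 + 43.02 + 43.33 + 42.70 + 43.27 + 42.77) / 12 = 516.5100 / 12 = 43.0425
R̄ = (1.33 + 1.40 + 1.00 + 1.52 + 1.42 + 1.32 + 0.33 + 0.93 + 1.86 + 1.12 + 1.10 + 1.14) / 12 = 14.4700 / 12 = 1.2058
LCL = X̄̄ − A₂·R̄ = 43.0425 − 0.577 × 1.2058 = 42.3467

42.35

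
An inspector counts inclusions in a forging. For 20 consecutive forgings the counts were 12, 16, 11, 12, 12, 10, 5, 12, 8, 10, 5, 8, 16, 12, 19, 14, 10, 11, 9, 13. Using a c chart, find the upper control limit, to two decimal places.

21.31

c̄ = (12 + 16 + 11 + 12 + 12 + 10 + 5 + 12 + 8 + 10 + 5 + 8 + 16 + 12 + 19 + 14 + 10 + 11 + 9 + 13) / 20 = 225 / 20 = 11.2500
UCL = c̄ + 3√c̄ = 11.2500 + 3 × √11.2500 = 11.2500 + 3 × 3.3541 = 21.3123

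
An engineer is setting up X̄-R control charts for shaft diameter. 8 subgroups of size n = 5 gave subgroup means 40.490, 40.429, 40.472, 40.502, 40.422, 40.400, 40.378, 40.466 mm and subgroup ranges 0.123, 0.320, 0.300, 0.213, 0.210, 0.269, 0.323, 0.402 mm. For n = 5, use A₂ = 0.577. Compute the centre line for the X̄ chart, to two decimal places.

X̄̄ = (40.490 + 40.429 + 40.472 + 40.502 + 40.422 + 40.400 + 40.378 + 40.466) / 8 = 323.5590 / 8 = 40.4449
CL = X̄̄ = 40.4449

40.44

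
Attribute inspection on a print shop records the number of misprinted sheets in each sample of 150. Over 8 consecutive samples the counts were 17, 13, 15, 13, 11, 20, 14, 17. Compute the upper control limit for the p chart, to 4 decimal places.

0.1735

p̄ = Σdᵢ / (k·n) = 120 / (8 × 150) = 0.10000
UCL = p̄ + 3·√(p̄(1−p̄)/n) = 0.10000 + 3 × √(0.10000×0.90000/150) = 0.10000 + 3 × 0.02449 = 0.17348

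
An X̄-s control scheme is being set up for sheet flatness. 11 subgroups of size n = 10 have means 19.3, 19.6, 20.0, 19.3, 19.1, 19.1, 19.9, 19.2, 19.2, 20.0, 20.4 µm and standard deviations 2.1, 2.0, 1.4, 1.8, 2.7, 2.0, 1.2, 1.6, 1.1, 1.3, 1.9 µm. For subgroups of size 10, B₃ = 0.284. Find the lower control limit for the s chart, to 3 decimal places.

0.493

s̄ = (2.1 + 2.0 + 1.4 + 1.8 + 2.7 + 2.0 + 1.2 + 1.6 + 1.1 + 1.3 + 1.9) / 11 = 1.7364
LCL_s = B₃·s̄ = 0.284 × 1.7364 = 0.4931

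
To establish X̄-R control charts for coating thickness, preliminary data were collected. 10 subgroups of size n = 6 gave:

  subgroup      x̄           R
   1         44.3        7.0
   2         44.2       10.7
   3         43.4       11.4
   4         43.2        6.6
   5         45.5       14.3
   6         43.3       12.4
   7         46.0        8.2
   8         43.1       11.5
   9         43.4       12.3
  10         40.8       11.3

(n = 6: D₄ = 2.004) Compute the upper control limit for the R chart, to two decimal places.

21.18

R̄ = (7.0 + 10.7 + 11.4 + 6.6 + 14.3 + 12.4 + 8.2 + 11.5 + 12.3 + 11.3) / 10 = 105.7000 / 10 = 10.5700
UCL_R = D₄·R̄ = 2.004 × 10.5700 = 21.1823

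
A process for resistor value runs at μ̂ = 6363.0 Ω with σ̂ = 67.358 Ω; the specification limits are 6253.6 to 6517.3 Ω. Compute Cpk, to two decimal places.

0.54

Cpu = (USL − μ̂) / (3σ̂) = (6517.3 − 6363.0) / (3 × 67.358) = 0.7636; Cpl = (μ̂ − LSL) / (3σ̂) = (6363.0 − 6253.6) / (3 × 67.358) = 0.5414; Cpk = min(Cpu, Cpl) = 0.5414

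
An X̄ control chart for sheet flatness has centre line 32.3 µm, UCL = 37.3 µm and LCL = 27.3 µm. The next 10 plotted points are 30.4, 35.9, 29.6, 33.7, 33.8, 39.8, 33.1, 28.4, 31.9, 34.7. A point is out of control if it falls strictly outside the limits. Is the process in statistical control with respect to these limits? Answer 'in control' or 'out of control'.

Compare each point to [27.3, 37.3]: sample 6 = 39.8 > UCL.

out of control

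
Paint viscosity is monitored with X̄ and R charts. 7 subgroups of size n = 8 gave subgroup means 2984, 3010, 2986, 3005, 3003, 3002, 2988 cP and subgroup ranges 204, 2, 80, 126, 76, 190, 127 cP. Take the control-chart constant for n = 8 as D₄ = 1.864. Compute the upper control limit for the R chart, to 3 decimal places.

R̄ = (204 + 2 + 80 + 126 + 76 + 190 + 127) / 7 = 805.0000 / 7 = 115.0000
UCL_R = D₄·R̄ = 1.864 × 115.0000 = 214.3600

214.360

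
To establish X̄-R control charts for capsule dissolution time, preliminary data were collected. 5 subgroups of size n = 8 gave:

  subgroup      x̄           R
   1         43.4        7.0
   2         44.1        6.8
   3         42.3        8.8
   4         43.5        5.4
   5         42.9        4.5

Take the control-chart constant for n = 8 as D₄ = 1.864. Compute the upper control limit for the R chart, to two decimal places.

12.12

R̄ = (7.0 + 6.8 + 8.8 + 5.4 + 4.5) / 5 = 32.5000 / 5 = 6.5000
UCL_R = D₄·R̄ = 1.864 × 6.5000 = 12.1160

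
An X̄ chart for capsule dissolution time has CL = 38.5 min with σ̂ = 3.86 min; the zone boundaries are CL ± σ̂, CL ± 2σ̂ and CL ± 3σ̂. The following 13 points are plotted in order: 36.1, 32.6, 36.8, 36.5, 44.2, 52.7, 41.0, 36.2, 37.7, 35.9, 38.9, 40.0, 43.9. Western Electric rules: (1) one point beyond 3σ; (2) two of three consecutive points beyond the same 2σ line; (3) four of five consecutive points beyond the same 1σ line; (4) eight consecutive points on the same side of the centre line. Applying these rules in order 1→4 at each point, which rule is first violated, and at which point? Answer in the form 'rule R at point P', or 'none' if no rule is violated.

rule 1 at point 6

Zone of each point (C = within 1σ̂, B = 1σ̂–2σ̂, A = 2σ̂–3σ̂, * = beyond 3σ̂; sign = side of CL): 1:-C, 2:-B, 3:-C, 4:-C, 5:+B, 6:+*, 7:+C, 8:-C, 9:-C, 10:-C, 11:+C, 12:+C, 13:+B
Rule 1 (one point beyond the 3σ limits) is satisfied at point 6.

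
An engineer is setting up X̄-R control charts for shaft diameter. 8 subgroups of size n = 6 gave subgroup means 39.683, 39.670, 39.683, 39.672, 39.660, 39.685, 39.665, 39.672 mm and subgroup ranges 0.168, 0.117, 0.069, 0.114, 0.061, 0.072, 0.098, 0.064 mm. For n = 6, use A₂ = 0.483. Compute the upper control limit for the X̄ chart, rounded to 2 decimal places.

39.72

X̄̄ = (39.683 + 39.670 + 39.683 + 39.672 + 39.660 + 39.685 + 39.665 + 39.672) / 8 = 317.3900 / 8 = 39.6737
R̄ = (0.168 + 0.117 + 0.069 + 0.114 + 0.061 + 0.072 + 0.098 + 0.064) / 8 = 0.7630 / 8 = 0.0954
UCL = X̄̄ + A₂·R̄ = 39.6737 + 0.483 × 0.0954 = 39.7198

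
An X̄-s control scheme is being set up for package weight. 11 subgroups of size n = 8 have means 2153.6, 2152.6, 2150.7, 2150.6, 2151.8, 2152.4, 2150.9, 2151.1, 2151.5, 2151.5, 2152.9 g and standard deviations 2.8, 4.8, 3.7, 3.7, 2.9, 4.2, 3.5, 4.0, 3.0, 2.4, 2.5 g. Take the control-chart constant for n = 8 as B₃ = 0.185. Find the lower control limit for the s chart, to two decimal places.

s̄ = (2.8 + 4.8 + 3.7 + 3.7 + 2.9 + 4.2 + 3.5 + 4.0 + 3.0 + 2.4 + 2.5) / 11 = 3.4091
LCL_s = B₃·s̄ = 0.185 × 3.4091 = 0.6307

0.63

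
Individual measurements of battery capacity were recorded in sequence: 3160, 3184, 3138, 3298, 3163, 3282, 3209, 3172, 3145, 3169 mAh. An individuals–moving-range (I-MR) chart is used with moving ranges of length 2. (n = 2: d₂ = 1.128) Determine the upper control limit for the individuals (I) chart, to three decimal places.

3382.603

X̄ = (3160 + 3184 + 3138 + 3298 + 3163 + 3282 + 3209 + 3172 + 3145 + 3169) / 10 = 3192.0000
Moving ranges: 24, 46, 160, 135, 119, 73, 37, 27, 24; M̄R̄ = 645.0000 / 9 = 71.6667
UCL = X̄ + 3·M̄R̄/d₂ = 3192.0000 + 3 × 71.6667 / 1.128 = 3382.6028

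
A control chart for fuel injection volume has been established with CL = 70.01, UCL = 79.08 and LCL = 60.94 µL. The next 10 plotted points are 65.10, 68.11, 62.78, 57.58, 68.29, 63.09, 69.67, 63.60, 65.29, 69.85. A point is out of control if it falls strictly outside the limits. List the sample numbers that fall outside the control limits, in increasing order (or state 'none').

Compare each point to [60.94, 79.08]: sample 4 = 57.58 < LCL.

4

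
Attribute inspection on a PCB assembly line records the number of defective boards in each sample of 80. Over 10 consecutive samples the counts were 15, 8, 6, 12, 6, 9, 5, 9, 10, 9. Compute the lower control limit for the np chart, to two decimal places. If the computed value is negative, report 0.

0.46

p̄ = Σdᵢ / (k·n) = 89 / (10 × 80) = 0.11125
LCL = np̄ − 3·√(np̄(1−p̄)) = 8.9000 − 3 × 2.8124 = 0.4627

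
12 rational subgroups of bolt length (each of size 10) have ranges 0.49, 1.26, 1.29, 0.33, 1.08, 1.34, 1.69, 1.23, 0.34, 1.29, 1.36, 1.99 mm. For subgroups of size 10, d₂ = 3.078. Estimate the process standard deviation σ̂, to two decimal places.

0.37

R̄ = (0.49 + 1.26 + 1.29 + 0.33 + 1.08 + 1.34 + 1.69 + 1.23 + 0.34 + 1.29 + 1.36 + 1.99) / 12 = 1.1408
σ̂ = R̄ / d₂ = 1.1408 / 3.078 = 0.3706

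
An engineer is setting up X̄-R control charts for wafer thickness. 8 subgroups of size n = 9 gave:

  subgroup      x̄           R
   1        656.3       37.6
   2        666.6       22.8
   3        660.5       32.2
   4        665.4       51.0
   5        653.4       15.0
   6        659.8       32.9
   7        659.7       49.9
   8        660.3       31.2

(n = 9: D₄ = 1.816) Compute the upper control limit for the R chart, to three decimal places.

R̄ = (37.6 + 22.8 + 32.2 + 51.0 + 15.0 + 32.9 + 49.9 + 31.2) / 8 = 272.6000 / 8 = 34.0750
UCL_R = D₄·R̄ = 1.816 × 34.0750 = 61.8802

61.880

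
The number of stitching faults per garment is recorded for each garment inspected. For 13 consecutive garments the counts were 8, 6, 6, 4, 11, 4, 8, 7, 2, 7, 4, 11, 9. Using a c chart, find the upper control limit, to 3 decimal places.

c̄ = (8 + 6 + 6 + 4 + 11 + 4 + 8 + 7 + 2 + 7 + 4 + 11 + 9) / 13 = 87 / 13 = 6.6923
UCL = c̄ + 3√c̄ = 6.6923 + 3 × √6.6923 = 6.6923 + 3 × 2.5869 = 14.4532

14.453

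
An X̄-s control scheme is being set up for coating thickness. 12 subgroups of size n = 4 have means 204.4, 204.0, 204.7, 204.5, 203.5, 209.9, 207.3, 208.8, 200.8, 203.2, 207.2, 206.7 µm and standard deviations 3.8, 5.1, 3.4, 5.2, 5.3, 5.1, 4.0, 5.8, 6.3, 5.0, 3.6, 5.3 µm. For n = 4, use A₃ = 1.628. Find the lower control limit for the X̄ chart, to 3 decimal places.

X̄̄ = (204.4 + 204.0 + 204.7 + 204.5 + 203.5 + 209.9 + 207.3 + 208.8 + 200.8 + 203.2 + 207.2 + 206.7) / 12 = 205.4167
s̄ = (3.8 + 5.1 + 3.4 + 5.2 + 5.3 + 5.1 + 4.0 + 5.8 + 6.3 + 5.0 + 3.6 + 5.3) / 12 = 4.8250
LCL = X̄̄ − A₃·s̄ = 205.4167 − 1.628 × 4.8250 = 197.5616

197.562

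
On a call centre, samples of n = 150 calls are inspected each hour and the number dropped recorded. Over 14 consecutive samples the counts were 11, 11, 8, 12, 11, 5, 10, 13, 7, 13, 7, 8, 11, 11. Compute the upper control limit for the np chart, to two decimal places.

18.96

p̄ = Σdᵢ / (k·n) = 138 / (14 × 150) = 0.06571
UCL = np̄ + 3·√(np̄(1−p̄)) = 9.8571 + 3 × √(9.8571×0.93429) = 9.8571 + 3 × 3.0347 = 18.9612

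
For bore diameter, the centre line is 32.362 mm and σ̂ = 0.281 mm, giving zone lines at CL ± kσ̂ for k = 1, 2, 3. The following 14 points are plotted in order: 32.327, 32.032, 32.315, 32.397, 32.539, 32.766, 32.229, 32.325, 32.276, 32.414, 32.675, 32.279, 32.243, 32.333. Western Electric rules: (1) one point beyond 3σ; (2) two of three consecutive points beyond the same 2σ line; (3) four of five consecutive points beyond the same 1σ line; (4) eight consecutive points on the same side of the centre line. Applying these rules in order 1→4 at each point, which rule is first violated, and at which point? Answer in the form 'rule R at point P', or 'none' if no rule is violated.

none

Zone of each point (C = within 1σ̂, B = 1σ̂–2σ̂, A = 2σ̂–3σ̂, * = beyond 3σ̂; sign = side of CL): 1:-C, 2:-B, 3:-C, 4:+C, 5:+C, 6:+B, 7:-C, 8:-C, 9:-C, 10:+C, 11:+B, 12:-C, 13:-C, 14:-C
No rule fires across all 14 points.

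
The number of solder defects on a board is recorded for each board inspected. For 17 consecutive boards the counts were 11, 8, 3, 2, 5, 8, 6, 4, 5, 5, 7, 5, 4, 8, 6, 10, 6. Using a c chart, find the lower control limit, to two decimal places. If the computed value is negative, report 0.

c̄ = (11 + 8 + 3 + 2 + 5 + 8 + 6 + 4 + 5 + 5 + 7 + 5 + 4 + 8 + 6 + 10 + 6) / 17 = 103 / 17 = 6.0588
LCL = c̄ − 3√c̄ = 6.0588 − 3 × 2.4615 = -1.3256 → 0 (cannot be negative)

0.00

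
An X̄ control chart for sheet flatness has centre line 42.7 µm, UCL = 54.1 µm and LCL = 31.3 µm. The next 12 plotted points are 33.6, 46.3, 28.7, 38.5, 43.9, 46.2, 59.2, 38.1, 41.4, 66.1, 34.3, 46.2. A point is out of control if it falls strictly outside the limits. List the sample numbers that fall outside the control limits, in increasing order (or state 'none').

3, 7, 10

Compare each point to [31.3, 54.1]: sample 3 = 28.7 < LCL; sample 7 = 59.2 > UCL; sample 10 = 66.1 > UCL.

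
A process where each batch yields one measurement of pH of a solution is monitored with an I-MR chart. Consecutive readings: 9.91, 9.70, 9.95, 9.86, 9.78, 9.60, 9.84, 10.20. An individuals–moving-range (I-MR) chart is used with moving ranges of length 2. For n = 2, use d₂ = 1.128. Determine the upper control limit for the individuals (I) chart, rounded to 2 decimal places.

X̄ = (9.91 + 9.70 + 9.95 + 9.86 + 9.78 + 9.60 + 9.84 + 10.20) / 8 = 9.8550
Moving ranges: 0.21, 0.25, 0.09, 0.08, 0.18, 0.24, 0.36; M̄R̄ = 1.4100 / 7 = 0.2014
UCL = X̄ + 3·M̄R̄/d₂ = 9.8550 + 3 × 0.2014 / 1.128 = 10.3907

10.39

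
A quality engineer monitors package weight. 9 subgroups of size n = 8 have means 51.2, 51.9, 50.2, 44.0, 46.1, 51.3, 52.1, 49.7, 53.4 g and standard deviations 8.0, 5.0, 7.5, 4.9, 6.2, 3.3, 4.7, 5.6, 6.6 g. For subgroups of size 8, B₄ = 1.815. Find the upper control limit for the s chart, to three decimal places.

10.446

s̄ = (8.0 + 5.0 + 7.5 + 4.9 + 6.2 + 3.3 + 4.7 + 5.6 + 6.6) / 9 = 5.7556
UCL_s = B₄·s̄ = 1.815 × 5.7556 = 10.4463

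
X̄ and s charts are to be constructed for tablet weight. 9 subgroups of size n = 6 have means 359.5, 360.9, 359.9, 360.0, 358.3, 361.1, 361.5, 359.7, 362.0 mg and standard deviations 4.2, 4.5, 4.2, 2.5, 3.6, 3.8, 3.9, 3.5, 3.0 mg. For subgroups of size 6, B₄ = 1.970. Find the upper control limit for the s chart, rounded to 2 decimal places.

7.27

s̄ = (4.2 + 4.5 + 4.2 + 2.5 + 3.6 + 3.8 + 3.9 + 3.5 + 3.0) / 9 = 3.6889
UCL_s = B₄·s̄ = 1.970 × 3.6889 = 7.2671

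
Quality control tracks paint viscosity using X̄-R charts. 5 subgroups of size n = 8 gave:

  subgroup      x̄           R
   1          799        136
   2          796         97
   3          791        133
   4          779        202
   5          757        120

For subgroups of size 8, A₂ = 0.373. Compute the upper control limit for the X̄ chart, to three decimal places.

X̄̄ = (799 + 796 + 791 + 779 + 757) / 5 = 3922.0000 / 5 = 784.4000
R̄ = (136 + 97 + 133 + 202 + 120) / 5 = 688.0000 / 5 = 137.6000
UCL = X̄̄ + A₂·R̄ = 784.4000 + 0.373 × 137.6000 = 835.7248

835.725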